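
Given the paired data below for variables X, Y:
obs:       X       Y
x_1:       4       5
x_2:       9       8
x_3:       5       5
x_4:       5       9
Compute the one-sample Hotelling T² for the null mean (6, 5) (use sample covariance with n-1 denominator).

Step 1 — sample mean vector:
  mean(X) = (4 + 9 + 5 + 5) / 4 = 23/4 = 5.75
  mean(Y) = (5 + 8 + 5 + 9) / 4 = 27/4 = 6.75
  x̄ = (5.75, 6.75),  deviation x̄ - mu_0 = (5.75, 6.75) - (6, 5) = (-0.25, 1.75).

Step 2 — sample covariance matrix, S[i,j] = (1/(n-1)) · Σ_k (x_{k,i} - mean_i) · (x_{k,j} - mean_j), divisor n-1 = 3:
  S[X,X] = ((-1.75)·(-1.75) + (3.25)·(3.25) + (-0.75)·(-0.75) + (-0.75)·(-0.75)) / 3 = 14.75/3 = 4.9167
  S[X,Y] = ((-1.75)·(-1.75) + (3.25)·(1.25) + (-0.75)·(-1.75) + (-0.75)·(2.25)) / 3 = 6.75/3 = 2.25
  S[Y,Y] = ((-1.75)·(-1.75) + (1.25)·(1.25) + (-1.75)·(-1.75) + (2.25)·(2.25)) / 3 = 12.75/3 = 4.25
  S = [[4.9167, 2.25],
 [2.25, 4.25]].

Step 3 — invert S. det(S) = 4.9167·4.25 - (2.25)² = 15.8333.
  S^{-1} = (1/det) · [[d, -b], [-b, a]] = [[0.2684, -0.1421],
 [-0.1421, 0.3105]].

Step 4 — quadratic form (x̄ - mu_0)^T · S^{-1} · (x̄ - mu_0):
  S^{-1} · (x̄ - mu_0) = (-0.3158, 0.5789),
  (x̄ - mu_0)^T · [...] = (-0.25)·(-0.3158) + (1.75)·(0.5789) = 1.0921.

Step 5 — scale by n: T² = 4 · 1.0921 = 4.3684.

T² ≈ 4.3684


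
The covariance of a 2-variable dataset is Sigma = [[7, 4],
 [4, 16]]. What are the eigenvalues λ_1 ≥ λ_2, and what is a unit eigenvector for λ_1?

Step 1 — characteristic polynomial of 2×2 Sigma:
  det(Sigma - λI) = λ² - trace · λ + det = 0.
  trace = 7 + 16 = 23, det = 7·16 - (4)² = 96.
Step 2 — discriminant:
  Δ = trace² - 4·det = 529 - 384 = 145.
Step 3 — eigenvalues:
  λ = (trace ± √Δ)/2 = (23 ± 12.0416)/2,
  λ_1 = 17.5208,  λ_2 = 5.4792.

Step 4 — unit eigenvector for λ_1: solve (Sigma - λ_1 I)v = 0. First row:
  (7 - 17.5208)·v_x + (4)·v_y = 0, i.e. (-10.5208)·v_x + (4)·v_y = 0,
  so v ∝ (b, λ_1 - a) = (4, 10.5208) = u.
  ||u|| = √((4)² + (10.5208)²) = √(126.6872) ≈ 11.2555,
  v_1 = u/||u|| ≈ (0.3554, 0.9347) (||v_1|| = 1).

λ_1 = 17.5208,  λ_2 = 5.4792;  v_1 ≈ (0.3554, 0.9347)


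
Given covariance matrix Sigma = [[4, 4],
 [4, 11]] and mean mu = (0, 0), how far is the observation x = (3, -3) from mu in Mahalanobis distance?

Step 1 — centre the observation: (x - mu) = (3, -3).

Step 2 — invert Sigma. det(Sigma) = 4·11 - (4)² = 28.
  Sigma^{-1} = (1/det) · [[d, -b], [-b, a]] = [[0.3929, -0.1429],
 [-0.1429, 0.1429]].

Step 3 — form the quadratic (x - mu)^T · Sigma^{-1} · (x - mu):
  Sigma^{-1} · (x - mu) = (1.6071, -0.8571).
  (x - mu)^T · [Sigma^{-1} · (x - mu)] = (3)·(1.6071) + (-3)·(-0.8571) = 7.3929.

Step 4 — take square root: d = √(7.3929) ≈ 2.719.

d(x, mu) = √(7.3929) ≈ 2.719


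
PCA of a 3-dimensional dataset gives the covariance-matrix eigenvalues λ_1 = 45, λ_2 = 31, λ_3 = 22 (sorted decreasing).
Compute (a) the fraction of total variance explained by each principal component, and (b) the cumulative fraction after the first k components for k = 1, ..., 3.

Step 1 — total variance = trace(Sigma) = Σ λ_i = 45 + 31 + 22 = 98.

Step 2 — fraction explained by component i = λ_i / Σ λ:
  PC1: 45/98 = 0.4592
  PC2: 31/98 = 0.3163
  PC3: 22/98 = 0.2245

Step 3 — cumulative fraction after k components = (λ_1 + ... + λ_k) / Σ λ:
  k = 1: 45/98 = 0.4592
  k = 2: (45 + 31)/98 = 76/98 = 0.7755
  k = 3: (45 + 31 + 22)/98 = 98/98 = 1

Summary (fraction, with percent):

explained: PC1 0.4592 (45.92%), PC2 0.3163 (31.63%), PC3 0.2245 (22.45%);  cumulative: 0.4592, 0.7755, 1


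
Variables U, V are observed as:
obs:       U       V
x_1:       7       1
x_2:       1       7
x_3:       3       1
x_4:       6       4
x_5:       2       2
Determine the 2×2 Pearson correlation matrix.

Step 1 — column means:
  mean(U) = (7 + 1 + 3 + 6 + 2) / 5 = 19/5 = 3.8
  mean(V) = (1 + 7 + 1 + 4 + 2) / 5 = 15/5 = 3

Step 2 — sample variances and covariances s[i,j] = (1/(n-1)) · Σ_k (x_{k,i} - mean_i) · (x_{k,j} - mean_j), with n-1 = 4:
  s[U,U] = ((3.2)·(3.2) + (-2.8)·(-2.8) + (-0.8)·(-0.8) + (2.2)·(2.2) + (-1.8)·(-1.8)) / 4 = 26.8/4 = 6.7
  s[U,V] = ((3.2)·(-2) + (-2.8)·(4) + (-0.8)·(-2) + (2.2)·(1) + (-1.8)·(-1)) / 4 = -12/4 = -3
  s[V,V] = ((-2)·(-2) + (4)·(4) + (-2)·(-2) + (1)·(1) + (-1)·(-1)) / 4 = 26/4 = 6.5
  Sample standard deviations s_i = √(s[i,i]):
  s(U) = √(6.7) = 2.5884
  s(V) = √(6.5) = 2.5495

Step 3 — r_{ij} = s_{ij} / (s_i · s_j):
  r[U,U] = 1 (diagonal).
  r[U,V] = -3 / (2.5884 · 2.5495) = -3 / 6.5992 = -0.4546
  r[V,V] = 1 (diagonal).

R is symmetric with unit diagonal. Assembling:

R = [[1, -0.4546],
 [-0.4546, 1]]


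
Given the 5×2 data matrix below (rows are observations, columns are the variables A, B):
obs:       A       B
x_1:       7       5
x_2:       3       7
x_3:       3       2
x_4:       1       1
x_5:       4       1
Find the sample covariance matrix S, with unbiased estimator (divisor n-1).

Step 1 — column means:
  mean(A) = (7 + 3 + 3 + 1 + 4) / 5 = 18/5 = 3.6
  mean(B) = (5 + 7 + 2 + 1 + 1) / 5 = 16/5 = 3.2

Step 2 — sample covariance S[i,j] = (1/(n-1)) · Σ_k (x_{k,i} - mean_i) · (x_{k,j} - mean_j), with n-1 = 4.
  S[A,A] = ((3.4)·(3.4) + (-0.6)·(-0.6) + (-0.6)·(-0.6) + (-2.6)·(-2.6) + (0.4)·(0.4)) / 4 = 19.2/4 = 4.8
  S[A,B] = ((3.4)·(1.8) + (-0.6)·(3.8) + (-0.6)·(-1.2) + (-2.6)·(-2.2) + (0.4)·(-2.2)) / 4 = 9.4/4 = 2.35
  S[B,B] = ((1.8)·(1.8) + (3.8)·(3.8) + (-1.2)·(-1.2) + (-2.2)·(-2.2) + (-2.2)·(-2.2)) / 4 = 28.8/4 = 7.2

S is symmetric (S[j,i] = S[i,j]). Assembling:

S = [[4.8, 2.35],
 [2.35, 7.2]]


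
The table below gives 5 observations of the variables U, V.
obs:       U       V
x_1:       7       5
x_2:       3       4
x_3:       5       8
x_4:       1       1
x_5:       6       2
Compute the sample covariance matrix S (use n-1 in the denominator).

Step 1 — column means:
  mean(U) = (7 + 3 + 5 + 1 + 6) / 5 = 22/5 = 4.4
  mean(V) = (5 + 4 + 8 + 1 + 2) / 5 = 20/5 = 4

Step 2 — sample covariance S[i,j] = (1/(n-1)) · Σ_k (x_{k,i} - mean_i) · (x_{k,j} - mean_j), with n-1 = 4.
  S[U,U] = ((2.6)·(2.6) + (-1.4)·(-1.4) + (0.6)·(0.6) + (-3.4)·(-3.4) + (1.6)·(1.6)) / 4 = 23.2/4 = 5.8
  S[U,V] = ((2.6)·(1) + (-1.4)·(0) + (0.6)·(4) + (-3.4)·(-3) + (1.6)·(-2)) / 4 = 12/4 = 3
  S[V,V] = ((1)·(1) + (0)·(0) + (4)·(4) + (-3)·(-3) + (-2)·(-2)) / 4 = 30/4 = 7.5

S is symmetric (S[j,i] = S[i,j]). Assembling:

S = [[5.8, 3],
 [3, 7.5]]


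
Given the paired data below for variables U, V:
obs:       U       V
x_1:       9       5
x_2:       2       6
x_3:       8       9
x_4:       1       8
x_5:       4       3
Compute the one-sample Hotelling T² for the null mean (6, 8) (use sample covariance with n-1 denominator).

Step 1 — sample mean vector:
  mean(U) = (9 + 2 + 8 + 1 + 4) / 5 = 24/5 = 4.8
  mean(V) = (5 + 6 + 9 + 8 + 3) / 5 = 31/5 = 6.2
  x̄ = (4.8, 6.2),  deviation x̄ - mu_0 = (4.8, 6.2) - (6, 8) = (-1.2, -1.8).

Step 2 — sample covariance matrix, S[i,j] = (1/(n-1)) · Σ_k (x_{k,i} - mean_i) · (x_{k,j} - mean_j), divisor n-1 = 4:
  S[U,U] = ((4.2)·(4.2) + (-2.8)·(-2.8) + (3.2)·(3.2) + (-3.8)·(-3.8) + (-0.8)·(-0.8)) / 4 = 50.8/4 = 12.7
  S[U,V] = ((4.2)·(-1.2) + (-2.8)·(-0.2) + (3.2)·(2.8) + (-3.8)·(1.8) + (-0.8)·(-3.2)) / 4 = 0.2/4 = 0.05
  S[V,V] = ((-1.2)·(-1.2) + (-0.2)·(-0.2) + (2.8)·(2.8) + (1.8)·(1.8) + (-3.2)·(-3.2)) / 4 = 22.8/4 = 5.7
  S = [[12.7, 0.05],
 [0.05, 5.7]].

Step 3 — invert S. det(S) = 12.7·5.7 - (0.05)² = 72.3875.
  S^{-1} = (1/det) · [[d, -b], [-b, a]] = [[0.0787, -0.0007],
 [-0.0007, 0.1754]].

Step 4 — quadratic form (x̄ - mu_0)^T · S^{-1} · (x̄ - mu_0):
  S^{-1} · (x̄ - mu_0) = (-0.0932, -0.315),
  (x̄ - mu_0)^T · [...] = (-1.2)·(-0.0932) + (-1.8)·(-0.315) = 0.6788.

Step 5 — scale by n: T² = 5 · 0.6788 = 3.3942.

T² ≈ 3.3942


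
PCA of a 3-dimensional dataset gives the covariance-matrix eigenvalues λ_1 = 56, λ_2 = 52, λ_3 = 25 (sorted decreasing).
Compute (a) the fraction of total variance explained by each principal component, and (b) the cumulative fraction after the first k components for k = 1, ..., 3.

Step 1 — total variance = trace(Sigma) = Σ λ_i = 56 + 52 + 25 = 133.

Step 2 — fraction explained by component i = λ_i / Σ λ:
  PC1: 56/133 = 0.4211
  PC2: 52/133 = 0.391
  PC3: 25/133 = 0.188

Step 3 — cumulative fraction after k components = (λ_1 + ... + λ_k) / Σ λ:
  k = 1: 56/133 = 0.4211
  k = 2: (56 + 52)/133 = 108/133 = 0.812
  k = 3: (56 + 52 + 25)/133 = 133/133 = 1

Summary (fraction, with percent):

explained: PC1 0.4211 (42.11%), PC2 0.391 (39.1%), PC3 0.188 (18.8%);  cumulative: 0.4211, 0.812, 1


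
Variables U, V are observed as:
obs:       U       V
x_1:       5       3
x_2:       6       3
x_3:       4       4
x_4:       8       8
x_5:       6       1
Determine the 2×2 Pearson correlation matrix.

Step 1 — column means:
  mean(U) = (5 + 6 + 4 + 8 + 6) / 5 = 29/5 = 5.8
  mean(V) = (3 + 3 + 4 + 8 + 1) / 5 = 19/5 = 3.8

Step 2 — sample variances and covariances s[i,j] = (1/(n-1)) · Σ_k (x_{k,i} - mean_i) · (x_{k,j} - mean_j), with n-1 = 4:
  s[U,U] = ((-0.8)·(-0.8) + (0.2)·(0.2) + (-1.8)·(-1.8) + (2.2)·(2.2) + (0.2)·(0.2)) / 4 = 8.8/4 = 2.2
  s[U,V] = ((-0.8)·(-0.8) + (0.2)·(-0.8) + (-1.8)·(0.2) + (2.2)·(4.2) + (0.2)·(-2.8)) / 4 = 8.8/4 = 2.2
  s[V,V] = ((-0.8)·(-0.8) + (-0.8)·(-0.8) + (0.2)·(0.2) + (4.2)·(4.2) + (-2.8)·(-2.8)) / 4 = 26.8/4 = 6.7
  Sample standard deviations s_i = √(s[i,i]):
  s(U) = √(2.2) = 1.4832
  s(V) = √(6.7) = 2.5884

Step 3 — r_{ij} = s_{ij} / (s_i · s_j):
  r[U,U] = 1 (diagonal).
  r[U,V] = 2.2 / (1.4832 · 2.5884) = 2.2 / 3.8393 = 0.573
  r[V,V] = 1 (diagonal).

R is symmetric with unit diagonal. Assembling:

R = [[1, 0.573],
 [0.573, 1]]


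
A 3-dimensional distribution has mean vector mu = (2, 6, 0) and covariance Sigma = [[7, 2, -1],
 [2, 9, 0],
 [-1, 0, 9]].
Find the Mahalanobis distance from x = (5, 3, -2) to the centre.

Step 1 — centre the observation: (x - mu) = (3, -3, -2).

Step 2 — invert Sigma (cofactor / det for 3×3, or solve directly):
  Sigma^{-1} = [[0.1552, -0.0345, 0.0172],
 [-0.0345, 0.1188, -0.0038],
 [0.0172, -0.0038, 0.113]].

Step 3 — form the quadratic (x - mu)^T · Sigma^{-1} · (x - mu):
  Sigma^{-1} · (x - mu) = (0.5345, -0.4521, -0.1628).
  (x - mu)^T · [Sigma^{-1} · (x - mu)] = (3)·(0.5345) + (-3)·(-0.4521) + (-2)·(-0.1628) = 3.2854.

Step 4 — take square root: d = √(3.2854) ≈ 1.8126.

d(x, mu) = √(3.2854) ≈ 1.8126


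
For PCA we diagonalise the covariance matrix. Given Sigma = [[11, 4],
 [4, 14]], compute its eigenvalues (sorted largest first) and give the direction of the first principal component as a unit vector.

Step 1 — characteristic polynomial of 2×2 Sigma:
  det(Sigma - λI) = λ² - trace · λ + det = 0.
  trace = 11 + 14 = 25, det = 11·14 - (4)² = 138.
Step 2 — discriminant:
  Δ = trace² - 4·det = 625 - 552 = 73.
Step 3 — eigenvalues:
  λ = (trace ± √Δ)/2 = (25 ± 8.544)/2,
  λ_1 = 16.772,  λ_2 = 8.228.

Step 4 — unit eigenvector for λ_1: solve (Sigma - λ_1 I)v = 0. First row:
  (11 - 16.772)·v_x + (4)·v_y = 0, i.e. (-5.772)·v_x + (4)·v_y = 0,
  so v ∝ (b, λ_1 - a) = (4, 5.772) = u.
  ||u|| = √((4)² + (5.772)²) = √(49.316) ≈ 7.0225,
  v_1 = u/||u|| ≈ (0.5696, 0.8219) (||v_1|| = 1).

λ_1 = 16.772,  λ_2 = 8.228;  v_1 ≈ (0.5696, 0.8219)


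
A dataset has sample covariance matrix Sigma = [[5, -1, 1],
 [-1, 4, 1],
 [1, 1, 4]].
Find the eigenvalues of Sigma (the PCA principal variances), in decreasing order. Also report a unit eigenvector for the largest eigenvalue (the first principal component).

Step 1 — characteristic polynomial p(λ) = det(λI - Sigma) = λ³ - tr·λ² + c_1·λ - det, where tr = trace, c_1 = sum of the principal 2×2 minors, det = det(Sigma):
  tr = 5 + 4 + 4 = 13,
  c_1 = (5·4 - (-1)²) + (5·4 - (1)²) + (4·4 - (1)²) = 19 + 19 + 15 = 53,
  det = 5·(4·4 - (1)²) - (-1)·((-1)·4 - (1)·(1)) + (1)·((-1)·(1) - 4·(1)) = 5·(15) - (-1)·(-5) + (1)·(-5) = 65.
  So p(λ) = λ³ - 13λ² + 53λ - 65.
Step 2 — look for an integer root (rational root theorem: any rational root is an integer divisor of 65). Testing λ = 5:
  p(5) = 125 - 325 + 265 - 65 = 0  ✓
  Dividing out (λ - 5): p(λ) = (λ - 5)(λ² - 8λ + 13).
Step 3 — remaining eigenvalues from the quadratic λ² - 8λ + 13 = 0:
  Δ = 8² - 4·13 = 64 - 52 = 12,  λ = (8 ± √12)/2 = (8 ± 3.4641)/2 ≈ 5.7321 or 2.2679.
  Sorted: λ_1 = 5.7321,  λ_2 = 5,  λ_3 = 2.2679  (check: sum = 13 = tr ✓).

Step 4 — unit eigenvector for λ_1 ≈ 5.7321: v spans the null space of (Sigma - λ_1 I), whose rows are
  r_1 = (-0.7321, -1, 1),  r_2 = (-1, -1.7321, 1),  r_3 = (1, 1, -1.7321).
  v is orthogonal to every row, so take v ∝ r_1 × r_2 = ((-1)·(1) - (1)·(-1.7321), (1)·(-1) - (-0.7321)·(1), (-0.7321)·(-1.7321) - (-1)·(-1)) ≈ (0.7321, -0.2679, 0.2679).
  Let u = (0.7321, -0.2679, 0.2679).
  ||u|| = √((0.7321)² + (-0.2679)² + (0.2679)²) = √(0.6795) ≈ 0.8243,  v_1 = u/||u|| ≈ (0.8881, -0.3251, 0.3251) (||v_1|| = 1).

λ_1 = 5.7321,  λ_2 = 5,  λ_3 = 2.2679;  v_1 ≈ (0.8881, -0.3251, 0.3251)


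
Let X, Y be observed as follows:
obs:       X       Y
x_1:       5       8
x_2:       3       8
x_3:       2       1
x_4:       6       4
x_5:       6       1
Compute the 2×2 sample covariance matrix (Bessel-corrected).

Step 1 — column means:
  mean(X) = (5 + 3 + 2 + 6 + 6) / 5 = 22/5 = 4.4
  mean(Y) = (8 + 8 + 1 + 4 + 1) / 5 = 22/5 = 4.4

Step 2 — sample covariance S[i,j] = (1/(n-1)) · Σ_k (x_{k,i} - mean_i) · (x_{k,j} - mean_j), with n-1 = 4.
  S[X,X] = ((0.6)·(0.6) + (-1.4)·(-1.4) + (-2.4)·(-2.4) + (1.6)·(1.6) + (1.6)·(1.6)) / 4 = 13.2/4 = 3.3
  S[X,Y] = ((0.6)·(3.6) + (-1.4)·(3.6) + (-2.4)·(-3.4) + (1.6)·(-0.4) + (1.6)·(-3.4)) / 4 = -0.8/4 = -0.2
  S[Y,Y] = ((3.6)·(3.6) + (3.6)·(3.6) + (-3.4)·(-3.4) + (-0.4)·(-0.4) + (-3.4)·(-3.4)) / 4 = 49.2/4 = 12.3

S is symmetric (S[j,i] = S[i,j]). Assembling:

S = [[3.3, -0.2],
 [-0.2, 12.3]]


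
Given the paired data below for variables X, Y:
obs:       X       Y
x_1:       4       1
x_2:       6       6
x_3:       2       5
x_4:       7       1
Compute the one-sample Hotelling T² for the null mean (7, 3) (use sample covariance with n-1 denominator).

Step 1 — sample mean vector:
  mean(X) = (4 + 6 + 2 + 7) / 4 = 19/4 = 4.75
  mean(Y) = (1 + 6 + 5 + 1) / 4 = 13/4 = 3.25
  x̄ = (4.75, 3.25),  deviation x̄ - mu_0 = (4.75, 3.25) - (7, 3) = (-2.25, 0.25).

Step 2 — sample covariance matrix, S[i,j] = (1/(n-1)) · Σ_k (x_{k,i} - mean_i) · (x_{k,j} - mean_j), divisor n-1 = 3:
  S[X,X] = ((-0.75)·(-0.75) + (1.25)·(1.25) + (-2.75)·(-2.75) + (2.25)·(2.25)) / 3 = 14.75/3 = 4.9167
  S[X,Y] = ((-0.75)·(-2.25) + (1.25)·(2.75) + (-2.75)·(1.75) + (2.25)·(-2.25)) / 3 = -4.75/3 = -1.5833
  S[Y,Y] = ((-2.25)·(-2.25) + (2.75)·(2.75) + (1.75)·(1.75) + (-2.25)·(-2.25)) / 3 = 20.75/3 = 6.9167
  S = [[4.9167, -1.5833],
 [-1.5833, 6.9167]].

Step 3 — invert S. det(S) = 4.9167·6.9167 - (-1.5833)² = 31.5.
  S^{-1} = (1/det) · [[d, -b], [-b, a]] = [[0.2196, 0.0503],
 [0.0503, 0.1561]].

Step 4 — quadratic form (x̄ - mu_0)^T · S^{-1} · (x̄ - mu_0):
  S^{-1} · (x̄ - mu_0) = (-0.4815, -0.0741),
  (x̄ - mu_0)^T · [...] = (-2.25)·(-0.4815) + (0.25)·(-0.0741) = 1.0648.

Step 5 — scale by n: T² = 4 · 1.0648 = 4.2593.

T² ≈ 4.2593


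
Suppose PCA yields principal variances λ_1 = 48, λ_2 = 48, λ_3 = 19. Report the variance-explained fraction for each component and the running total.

Step 1 — total variance = trace(Sigma) = Σ λ_i = 48 + 48 + 19 = 115.

Step 2 — fraction explained by component i = λ_i / Σ λ:
  PC1: 48/115 = 0.4174
  PC2: 48/115 = 0.4174
  PC3: 19/115 = 0.1652

Step 3 — cumulative fraction after k components = (λ_1 + ... + λ_k) / Σ λ:
  k = 1: 48/115 = 0.4174
  k = 2: (48 + 48)/115 = 96/115 = 0.8348
  k = 3: (48 + 48 + 19)/115 = 115/115 = 1

Summary (fraction, with percent):

explained: PC1 0.4174 (41.74%), PC2 0.4174 (41.74%), PC3 0.1652 (16.52%);  cumulative: 0.4174, 0.8348, 1


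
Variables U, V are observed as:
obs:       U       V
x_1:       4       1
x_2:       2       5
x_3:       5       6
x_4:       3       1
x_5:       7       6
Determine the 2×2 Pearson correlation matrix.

Step 1 — column means:
  mean(U) = (4 + 2 + 5 + 3 + 7) / 5 = 21/5 = 4.2
  mean(V) = (1 + 5 + 6 + 1 + 6) / 5 = 19/5 = 3.8

Step 2 — sample variances and covariances s[i,j] = (1/(n-1)) · Σ_k (x_{k,i} - mean_i) · (x_{k,j} - mean_j), with n-1 = 4:
  s[U,U] = ((-0.2)·(-0.2) + (-2.2)·(-2.2) + (0.8)·(0.8) + (-1.2)·(-1.2) + (2.8)·(2.8)) / 4 = 14.8/4 = 3.7
  s[U,V] = ((-0.2)·(-2.8) + (-2.2)·(1.2) + (0.8)·(2.2) + (-1.2)·(-2.8) + (2.8)·(2.2)) / 4 = 9.2/4 = 2.3
  s[V,V] = ((-2.8)·(-2.8) + (1.2)·(1.2) + (2.2)·(2.2) + (-2.8)·(-2.8) + (2.2)·(2.2)) / 4 = 26.8/4 = 6.7
  Sample standard deviations s_i = √(s[i,i]):
  s(U) = √(3.7) = 1.9235
  s(V) = √(6.7) = 2.5884

Step 3 — r_{ij} = s_{ij} / (s_i · s_j):
  r[U,U] = 1 (diagonal).
  r[U,V] = 2.3 / (1.9235 · 2.5884) = 2.3 / 4.979 = 0.4619
  r[V,V] = 1 (diagonal).

R is symmetric with unit diagonal. Assembling:

R = [[1, 0.4619],
 [0.4619, 1]]


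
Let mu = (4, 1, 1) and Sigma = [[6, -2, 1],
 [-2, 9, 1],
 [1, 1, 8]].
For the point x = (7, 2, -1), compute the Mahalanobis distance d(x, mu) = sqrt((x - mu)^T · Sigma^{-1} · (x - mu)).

Step 1 — centre the observation: (x - mu) = (3, 1, -2).

Step 2 — invert Sigma (cofactor / det for 3×3, or solve directly):
  Sigma^{-1} = [[0.1864, 0.0446, -0.0289],
 [0.0446, 0.1234, -0.021],
 [-0.0289, -0.021, 0.1312]].

Step 3 — form the quadratic (x - mu)^T · Sigma^{-1} · (x - mu):
  Sigma^{-1} · (x - mu) = (0.6614, 0.2992, -0.3701).
  (x - mu)^T · [Sigma^{-1} · (x - mu)] = (3)·(0.6614) + (1)·(0.2992) + (-2)·(-0.3701) = 3.0236.

Step 4 — take square root: d = √(3.0236) ≈ 1.7389.

d(x, mu) = √(3.0236) ≈ 1.7389


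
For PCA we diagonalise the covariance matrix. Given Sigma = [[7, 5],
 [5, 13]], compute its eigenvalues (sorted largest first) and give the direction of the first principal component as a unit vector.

Step 1 — characteristic polynomial of 2×2 Sigma:
  det(Sigma - λI) = λ² - trace · λ + det = 0.
  trace = 7 + 13 = 20, det = 7·13 - (5)² = 66.
Step 2 — discriminant:
  Δ = trace² - 4·det = 400 - 264 = 136.
Step 3 — eigenvalues:
  λ = (trace ± √Δ)/2 = (20 ± 11.6619)/2,
  λ_1 = 15.831,  λ_2 = 4.169.

Step 4 — unit eigenvector for λ_1: solve (Sigma - λ_1 I)v = 0. First row:
  (7 - 15.831)·v_x + (5)·v_y = 0, i.e. (-8.831)·v_x + (5)·v_y = 0,
  so v ∝ (b, λ_1 - a) = (5, 8.831) = u.
  ||u|| = √((5)² + (8.831)²) = √(102.9857) ≈ 10.1482,
  v_1 = u/||u|| ≈ (0.4927, 0.8702) (||v_1|| = 1).

λ_1 = 15.831,  λ_2 = 4.169;  v_1 ≈ (0.4927, 0.8702)


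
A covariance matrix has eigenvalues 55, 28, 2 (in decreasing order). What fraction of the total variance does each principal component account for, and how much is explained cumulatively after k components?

Step 1 — total variance = trace(Sigma) = Σ λ_i = 55 + 28 + 2 = 85.

Step 2 — fraction explained by component i = λ_i / Σ λ:
  PC1: 55/85 = 0.6471
  PC2: 28/85 = 0.3294
  PC3: 2/85 = 0.0235

Step 3 — cumulative fraction after k components = (λ_1 + ... + λ_k) / Σ λ:
  k = 1: 55/85 = 0.6471
  k = 2: (55 + 28)/85 = 83/85 = 0.9765
  k = 3: (55 + 28 + 2)/85 = 85/85 = 1

Summary (fraction, with percent):

explained: PC1 0.6471 (64.71%), PC2 0.3294 (32.94%), PC3 0.0235 (2.35%);  cumulative: 0.6471, 0.9765, 1


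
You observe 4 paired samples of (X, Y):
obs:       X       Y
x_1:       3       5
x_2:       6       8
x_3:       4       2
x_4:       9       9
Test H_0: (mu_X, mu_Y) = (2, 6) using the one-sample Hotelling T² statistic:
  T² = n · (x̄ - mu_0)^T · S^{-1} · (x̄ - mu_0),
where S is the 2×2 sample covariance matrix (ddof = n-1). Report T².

Step 1 — sample mean vector:
  mean(X) = (3 + 6 + 4 + 9) / 4 = 22/4 = 5.5
  mean(Y) = (5 + 8 + 2 + 9) / 4 = 24/4 = 6
  x̄ = (5.5, 6),  deviation x̄ - mu_0 = (5.5, 6) - (2, 6) = (3.5, 0).

Step 2 — sample covariance matrix, S[i,j] = (1/(n-1)) · Σ_k (x_{k,i} - mean_i) · (x_{k,j} - mean_j), divisor n-1 = 3:
  S[X,X] = ((-2.5)·(-2.5) + (0.5)·(0.5) + (-1.5)·(-1.5) + (3.5)·(3.5)) / 3 = 21/3 = 7
  S[X,Y] = ((-2.5)·(-1) + (0.5)·(2) + (-1.5)·(-4) + (3.5)·(3)) / 3 = 20/3 = 6.6667
  S[Y,Y] = ((-1)·(-1) + (2)·(2) + (-4)·(-4) + (3)·(3)) / 3 = 30/3 = 10
  S = [[7, 6.6667],
 [6.6667, 10]].

Step 3 — invert S. det(S) = 7·10 - (6.6667)² = 25.5556.
  S^{-1} = (1/det) · [[d, -b], [-b, a]] = [[0.3913, -0.2609],
 [-0.2609, 0.2739]].

Step 4 — quadratic form (x̄ - mu_0)^T · S^{-1} · (x̄ - mu_0):
  S^{-1} · (x̄ - mu_0) = (1.3696, -0.913),
  (x̄ - mu_0)^T · [...] = (3.5)·(1.3696) + (0)·(-0.913) = 4.7935.

Step 5 — scale by n: T² = 4 · 4.7935 = 19.1739.

T² ≈ 19.1739


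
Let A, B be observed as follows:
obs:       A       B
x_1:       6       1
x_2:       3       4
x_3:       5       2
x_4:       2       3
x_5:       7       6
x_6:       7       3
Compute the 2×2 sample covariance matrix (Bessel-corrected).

Step 1 — column means:
  mean(A) = (6 + 3 + 5 + 2 + 7 + 7) / 6 = 30/6 = 5
  mean(B) = (1 + 4 + 2 + 3 + 6 + 3) / 6 = 19/6 = 3.1667

Step 2 — sample covariance S[i,j] = (1/(n-1)) · Σ_k (x_{k,i} - mean_i) · (x_{k,j} - mean_j), with n-1 = 5.
  S[A,A] = ((1)·(1) + (-2)·(-2) + (0)·(0) + (-3)·(-3) + (2)·(2) + (2)·(2)) / 5 = 22/5 = 4.4
  S[A,B] = ((1)·(-2.1667) + (-2)·(0.8333) + (0)·(-1.1667) + (-3)·(-0.1667) + (2)·(2.8333) + (2)·(-0.1667)) / 5 = 2/5 = 0.4
  S[B,B] = ((-2.1667)·(-2.1667) + (0.8333)·(0.8333) + (-1.1667)·(-1.1667) + (-0.1667)·(-0.1667) + (2.8333)·(2.8333) + (-0.1667)·(-0.1667)) / 5 = 14.8333/5 = 2.9667

S is symmetric (S[j,i] = S[i,j]). Assembling:

S = [[4.4, 0.4],
 [0.4, 2.9667]]


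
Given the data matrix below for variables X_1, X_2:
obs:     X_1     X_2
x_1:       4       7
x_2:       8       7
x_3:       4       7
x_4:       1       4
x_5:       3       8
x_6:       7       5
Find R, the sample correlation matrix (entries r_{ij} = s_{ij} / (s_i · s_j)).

Step 1 — column means:
  mean(X_1) = (4 + 8 + 4 + 1 + 3 + 7) / 6 = 27/6 = 4.5
  mean(X_2) = (7 + 7 + 7 + 4 + 8 + 5) / 6 = 38/6 = 6.3333

Step 2 — sample variances and covariances s[i,j] = (1/(n-1)) · Σ_k (x_{k,i} - mean_i) · (x_{k,j} - mean_j), with n-1 = 5:
  s[X_1,X_1] = ((-0.5)·(-0.5) + (3.5)·(3.5) + (-0.5)·(-0.5) + (-3.5)·(-3.5) + (-1.5)·(-1.5) + (2.5)·(2.5)) / 5 = 33.5/5 = 6.7
  s[X_1,X_2] = ((-0.5)·(0.6667) + (3.5)·(0.6667) + (-0.5)·(0.6667) + (-3.5)·(-2.3333) + (-1.5)·(1.6667) + (2.5)·(-1.3333)) / 5 = 4/5 = 0.8
  s[X_2,X_2] = ((0.6667)·(0.6667) + (0.6667)·(0.6667) + (0.6667)·(0.6667) + (-2.3333)·(-2.3333) + (1.6667)·(1.6667) + (-1.3333)·(-1.3333)) / 5 = 11.3333/5 = 2.2667
  Sample standard deviations s_i = √(s[i,i]):
  s(X_1) = √(6.7) = 2.5884
  s(X_2) = √(2.2667) = 1.5055

Step 3 — r_{ij} = s_{ij} / (s_i · s_j):
  r[X_1,X_1] = 1 (diagonal).
  r[X_1,X_2] = 0.8 / (2.5884 · 1.5055) = 0.8 / 3.897 = 0.2053
  r[X_2,X_2] = 1 (diagonal).

R is symmetric with unit diagonal. Assembling:

R = [[1, 0.2053],
 [0.2053, 1]]


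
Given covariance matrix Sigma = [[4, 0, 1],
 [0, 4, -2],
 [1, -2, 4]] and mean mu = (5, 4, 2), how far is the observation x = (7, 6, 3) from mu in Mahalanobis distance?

Step 1 — centre the observation: (x - mu) = (2, 2, 1).

Step 2 — invert Sigma (cofactor / det for 3×3, or solve directly):
  Sigma^{-1} = [[0.2727, -0.0455, -0.0909],
 [-0.0455, 0.3409, 0.1818],
 [-0.0909, 0.1818, 0.3636]].

Step 3 — form the quadratic (x - mu)^T · Sigma^{-1} · (x - mu):
  Sigma^{-1} · (x - mu) = (0.3636, 0.7727, 0.5455).
  (x - mu)^T · [Sigma^{-1} · (x - mu)] = (2)·(0.3636) + (2)·(0.7727) + (1)·(0.5455) = 2.8182.

Step 4 — take square root: d = √(2.8182) ≈ 1.6787.

d(x, mu) = √(2.8182) ≈ 1.6787


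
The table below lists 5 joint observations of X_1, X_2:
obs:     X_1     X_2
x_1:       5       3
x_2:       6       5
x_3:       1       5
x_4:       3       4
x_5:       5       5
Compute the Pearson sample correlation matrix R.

Step 1 — column means:
  mean(X_1) = (5 + 6 + 1 + 3 + 5) / 5 = 20/5 = 4
  mean(X_2) = (3 + 5 + 5 + 4 + 5) / 5 = 22/5 = 4.4

Step 2 — sample variances and covariances s[i,j] = (1/(n-1)) · Σ_k (x_{k,i} - mean_i) · (x_{k,j} - mean_j), with n-1 = 4:
  s[X_1,X_1] = ((1)·(1) + (2)·(2) + (-3)·(-3) + (-1)·(-1) + (1)·(1)) / 4 = 16/4 = 4
  s[X_1,X_2] = ((1)·(-1.4) + (2)·(0.6) + (-3)·(0.6) + (-1)·(-0.4) + (1)·(0.6)) / 4 = -1/4 = -0.25
  s[X_2,X_2] = ((-1.4)·(-1.4) + (0.6)·(0.6) + (0.6)·(0.6) + (-0.4)·(-0.4) + (0.6)·(0.6)) / 4 = 3.2/4 = 0.8
  Sample standard deviations s_i = √(s[i,i]):
  s(X_1) = √(4) = 2
  s(X_2) = √(0.8) = 0.8944

Step 3 — r_{ij} = s_{ij} / (s_i · s_j):
  r[X_1,X_1] = 1 (diagonal).
  r[X_1,X_2] = -0.25 / (2 · 0.8944) = -0.25 / 1.7889 = -0.1398
  r[X_2,X_2] = 1 (diagonal).

R is symmetric with unit diagonal. Assembling:

R = [[1, -0.1398],
 [-0.1398, 1]]


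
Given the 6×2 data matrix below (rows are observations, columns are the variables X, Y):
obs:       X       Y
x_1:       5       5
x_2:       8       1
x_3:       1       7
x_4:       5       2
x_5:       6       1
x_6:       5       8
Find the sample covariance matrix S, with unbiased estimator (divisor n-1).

Step 1 — column means:
  mean(X) = (5 + 8 + 1 + 5 + 6 + 5) / 6 = 30/6 = 5
  mean(Y) = (5 + 1 + 7 + 2 + 1 + 8) / 6 = 24/6 = 4

Step 2 — sample covariance S[i,j] = (1/(n-1)) · Σ_k (x_{k,i} - mean_i) · (x_{k,j} - mean_j), with n-1 = 5.
  S[X,X] = ((0)·(0) + (3)·(3) + (-4)·(-4) + (0)·(0) + (1)·(1) + (0)·(0)) / 5 = 26/5 = 5.2
  S[X,Y] = ((0)·(1) + (3)·(-3) + (-4)·(3) + (0)·(-2) + (1)·(-3) + (0)·(4)) / 5 = -24/5 = -4.8
  S[Y,Y] = ((1)·(1) + (-3)·(-3) + (3)·(3) + (-2)·(-2) + (-3)·(-3) + (4)·(4)) / 5 = 48/5 = 9.6

S is symmetric (S[j,i] = S[i,j]). Assembling:

S = [[5.2, -4.8],
 [-4.8, 9.6]]


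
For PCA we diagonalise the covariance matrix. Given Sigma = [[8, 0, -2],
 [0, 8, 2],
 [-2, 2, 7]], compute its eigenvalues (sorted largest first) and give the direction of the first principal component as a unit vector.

Step 1 — characteristic polynomial p(λ) = det(λI - Sigma) = λ³ - tr·λ² + c_1·λ - det, where tr = trace, c_1 = sum of the principal 2×2 minors, det = det(Sigma):
  tr = 8 + 8 + 7 = 23,
  c_1 = (8·8 - (0)²) + (8·7 - (-2)²) + (8·7 - (2)²) = 64 + 52 + 52 = 168,
  det = 8·(8·7 - (2)²) - (0)·((0)·7 - (2)·(-2)) + (-2)·((0)·(2) - 8·(-2)) = 8·(52) - (0)·(4) + (-2)·(16) = 384.
  So p(λ) = λ³ - 23λ² + 168λ - 384.
Step 2 — look for an integer root (rational root theorem: any rational root is an integer divisor of 384). Testing λ = 8:
  p(8) = 512 - 1472 + 1344 - 384 = 0  ✓
  Dividing out (λ - 8): p(λ) = (λ - 8)(λ² - 15λ + 48).
Step 3 — remaining eigenvalues from the quadratic λ² - 15λ + 48 = 0:
  Δ = 15² - 4·48 = 225 - 192 = 33,  λ = (15 ± √33)/2 = (15 ± 5.7446)/2 ≈ 10.3723 or 4.6277.
  Sorted: λ_1 = 10.3723,  λ_2 = 8,  λ_3 = 4.6277  (check: sum = 23 = tr ✓).

Step 4 — unit eigenvector for λ_1 ≈ 10.3723: v spans the null space of (Sigma - λ_1 I), whose rows are
  r_1 = (-2.3723, 0, -2),  r_2 = (0, -2.3723, 2),  r_3 = (-2, 2, -3.3723).
  v is orthogonal to every row, so take v ∝ r_1 × r_2 = ((0)·(2) - (-2)·(-2.3723), (-2)·(0) - (-2.3723)·(2), (-2.3723)·(-2.3723) - (0)·(0)) ≈ (-4.7446, 4.7446, 5.6277).
  Rescale (multiply by -1 so the first nonzero entry is positive): u = (4.7446, -4.7446, -5.6277).
  ||u|| = √((4.7446)² + (-4.7446)² + (-5.6277)²) = √(76.693) ≈ 8.7575,  v_1 = u/||u|| ≈ (0.5418, -0.5418, -0.6426) (||v_1|| = 1).

λ_1 = 10.3723,  λ_2 = 8,  λ_3 = 4.6277;  v_1 ≈ (0.5418, -0.5418, -0.6426)


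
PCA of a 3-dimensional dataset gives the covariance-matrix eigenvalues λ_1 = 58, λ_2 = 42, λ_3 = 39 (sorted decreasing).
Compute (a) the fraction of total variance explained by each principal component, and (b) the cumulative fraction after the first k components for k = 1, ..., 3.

Step 1 — total variance = trace(Sigma) = Σ λ_i = 58 + 42 + 39 = 139.

Step 2 — fraction explained by component i = λ_i / Σ λ:
  PC1: 58/139 = 0.4173
  PC2: 42/139 = 0.3022
  PC3: 39/139 = 0.2806

Step 3 — cumulative fraction after k components = (λ_1 + ... + λ_k) / Σ λ:
  k = 1: 58/139 = 0.4173
  k = 2: (58 + 42)/139 = 100/139 = 0.7194
  k = 3: (58 + 42 + 39)/139 = 139/139 = 1

Summary (fraction, with percent):

explained: PC1 0.4173 (41.73%), PC2 0.3022 (30.22%), PC3 0.2806 (28.06%);  cumulative: 0.4173, 0.7194, 1


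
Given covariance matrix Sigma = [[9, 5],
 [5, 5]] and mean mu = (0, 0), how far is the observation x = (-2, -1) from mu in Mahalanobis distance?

Step 1 — centre the observation: (x - mu) = (-2, -1).

Step 2 — invert Sigma. det(Sigma) = 9·5 - (5)² = 20.
  Sigma^{-1} = (1/det) · [[d, -b], [-b, a]] = [[0.25, -0.25],
 [-0.25, 0.45]].

Step 3 — form the quadratic (x - mu)^T · Sigma^{-1} · (x - mu):
  Sigma^{-1} · (x - mu) = (-0.25, 0.05).
  (x - mu)^T · [Sigma^{-1} · (x - mu)] = (-2)·(-0.25) + (-1)·(0.05) = 0.45.

Step 4 — take square root: d = √(0.45) ≈ 0.6708.

d(x, mu) = √(0.45) ≈ 0.6708


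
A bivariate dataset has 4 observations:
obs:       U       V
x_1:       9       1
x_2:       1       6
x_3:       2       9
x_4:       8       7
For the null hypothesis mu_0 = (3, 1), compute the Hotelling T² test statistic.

Step 1 — sample mean vector:
  mean(U) = (9 + 1 + 2 + 8) / 4 = 20/4 = 5
  mean(V) = (1 + 6 + 9 + 7) / 4 = 23/4 = 5.75
  x̄ = (5, 5.75),  deviation x̄ - mu_0 = (5, 5.75) - (3, 1) = (2, 4.75).

Step 2 — sample covariance matrix, S[i,j] = (1/(n-1)) · Σ_k (x_{k,i} - mean_i) · (x_{k,j} - mean_j), divisor n-1 = 3:
  S[U,U] = ((4)·(4) + (-4)·(-4) + (-3)·(-3) + (3)·(3)) / 3 = 50/3 = 16.6667
  S[U,V] = ((4)·(-4.75) + (-4)·(0.25) + (-3)·(3.25) + (3)·(1.25)) / 3 = -26/3 = -8.6667
  S[V,V] = ((-4.75)·(-4.75) + (0.25)·(0.25) + (3.25)·(3.25) + (1.25)·(1.25)) / 3 = 34.75/3 = 11.5833
  S = [[16.6667, -8.6667],
 [-8.6667, 11.5833]].

Step 3 — invert S. det(S) = 16.6667·11.5833 - (-8.6667)² = 117.9444.
  S^{-1} = (1/det) · [[d, -b], [-b, a]] = [[0.0982, 0.0735],
 [0.0735, 0.1413]].

Step 4 — quadratic form (x̄ - mu_0)^T · S^{-1} · (x̄ - mu_0):
  S^{-1} · (x̄ - mu_0) = (0.5455, 0.8182),
  (x̄ - mu_0)^T · [...] = (2)·(0.5455) + (4.75)·(0.8182) = 4.9773.

Step 5 — scale by n: T² = 4 · 4.9773 = 19.9091.

T² ≈ 19.9091


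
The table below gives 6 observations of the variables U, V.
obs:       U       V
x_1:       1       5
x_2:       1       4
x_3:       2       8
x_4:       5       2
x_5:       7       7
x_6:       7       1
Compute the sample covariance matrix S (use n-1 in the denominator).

Step 1 — column means:
  mean(U) = (1 + 1 + 2 + 5 + 7 + 7) / 6 = 23/6 = 3.8333
  mean(V) = (5 + 4 + 8 + 2 + 7 + 1) / 6 = 27/6 = 4.5

Step 2 — sample covariance S[i,j] = (1/(n-1)) · Σ_k (x_{k,i} - mean_i) · (x_{k,j} - mean_j), with n-1 = 5.
  S[U,U] = ((-2.8333)·(-2.8333) + (-2.8333)·(-2.8333) + (-1.8333)·(-1.8333) + (1.1667)·(1.1667) + (3.1667)·(3.1667) + (3.1667)·(3.1667)) / 5 = 40.8333/5 = 8.1667
  S[U,V] = ((-2.8333)·(0.5) + (-2.8333)·(-0.5) + (-1.8333)·(3.5) + (1.1667)·(-2.5) + (3.1667)·(2.5) + (3.1667)·(-3.5)) / 5 = -12.5/5 = -2.5
  S[V,V] = ((0.5)·(0.5) + (-0.5)·(-0.5) + (3.5)·(3.5) + (-2.5)·(-2.5) + (2.5)·(2.5) + (-3.5)·(-3.5)) / 5 = 37.5/5 = 7.5

S is symmetric (S[j,i] = S[i,j]). Assembling:

S = [[8.1667, -2.5],
 [-2.5, 7.5]]


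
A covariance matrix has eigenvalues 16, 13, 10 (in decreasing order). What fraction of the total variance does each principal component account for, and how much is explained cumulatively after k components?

Step 1 — total variance = trace(Sigma) = Σ λ_i = 16 + 13 + 10 = 39.

Step 2 — fraction explained by component i = λ_i / Σ λ:
  PC1: 16/39 = 0.4103
  PC2: 13/39 = 0.3333
  PC3: 10/39 = 0.2564

Step 3 — cumulative fraction after k components = (λ_1 + ... + λ_k) / Σ λ:
  k = 1: 16/39 = 0.4103
  k = 2: (16 + 13)/39 = 29/39 = 0.7436
  k = 3: (16 + 13 + 10)/39 = 39/39 = 1

Summary (fraction, with percent):

explained: PC1 0.4103 (41.03%), PC2 0.3333 (33.33%), PC3 0.2564 (25.64%);  cumulative: 0.4103, 0.7436, 1


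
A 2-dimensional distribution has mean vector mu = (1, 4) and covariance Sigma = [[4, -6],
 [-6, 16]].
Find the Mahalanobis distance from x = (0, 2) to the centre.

Step 1 — centre the observation: (x - mu) = (-1, -2).

Step 2 — invert Sigma. det(Sigma) = 4·16 - (-6)² = 28.
  Sigma^{-1} = (1/det) · [[d, -b], [-b, a]] = [[0.5714, 0.2143],
 [0.2143, 0.1429]].

Step 3 — form the quadratic (x - mu)^T · Sigma^{-1} · (x - mu):
  Sigma^{-1} · (x - mu) = (-1, -0.5).
  (x - mu)^T · [Sigma^{-1} · (x - mu)] = (-1)·(-1) + (-2)·(-0.5) = 2.

Step 4 — take square root: d = √(2) ≈ 1.4142.

d(x, mu) = √(2) ≈ 1.4142


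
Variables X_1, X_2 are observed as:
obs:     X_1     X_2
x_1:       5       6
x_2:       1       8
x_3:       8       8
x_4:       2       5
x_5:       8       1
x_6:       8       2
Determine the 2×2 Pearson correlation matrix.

Step 1 — column means:
  mean(X_1) = (5 + 1 + 8 + 2 + 8 + 8) / 6 = 32/6 = 5.3333
  mean(X_2) = (6 + 8 + 8 + 5 + 1 + 2) / 6 = 30/6 = 5

Step 2 — sample variances and covariances s[i,j] = (1/(n-1)) · Σ_k (x_{k,i} - mean_i) · (x_{k,j} - mean_j), with n-1 = 5:
  s[X_1,X_1] = ((-0.3333)·(-0.3333) + (-4.3333)·(-4.3333) + (2.6667)·(2.6667) + (-3.3333)·(-3.3333) + (2.6667)·(2.6667) + (2.6667)·(2.6667)) / 5 = 51.3333/5 = 10.2667
  s[X_1,X_2] = ((-0.3333)·(1) + (-4.3333)·(3) + (2.6667)·(3) + (-3.3333)·(0) + (2.6667)·(-4) + (2.6667)·(-3)) / 5 = -24/5 = -4.8
  s[X_2,X_2] = ((1)·(1) + (3)·(3) + (3)·(3) + (0)·(0) + (-4)·(-4) + (-3)·(-3)) / 5 = 44/5 = 8.8
  Sample standard deviations s_i = √(s[i,i]):
  s(X_1) = √(10.2667) = 3.2042
  s(X_2) = √(8.8) = 2.9665

Step 3 — r_{ij} = s_{ij} / (s_i · s_j):
  r[X_1,X_1] = 1 (diagonal).
  r[X_1,X_2] = -4.8 / (3.2042 · 2.9665) = -4.8 / 9.5051 = -0.505
  r[X_2,X_2] = 1 (diagonal).

R is symmetric with unit diagonal. Assembling:

R = [[1, -0.505],
 [-0.505, 1]]


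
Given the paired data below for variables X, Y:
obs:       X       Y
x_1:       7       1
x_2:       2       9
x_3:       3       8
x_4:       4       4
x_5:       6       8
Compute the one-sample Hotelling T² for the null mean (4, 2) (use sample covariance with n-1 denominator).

Step 1 — sample mean vector:
  mean(X) = (7 + 2 + 3 + 4 + 6) / 5 = 22/5 = 4.4
  mean(Y) = (1 + 9 + 8 + 4 + 8) / 5 = 30/5 = 6
  x̄ = (4.4, 6),  deviation x̄ - mu_0 = (4.4, 6) - (4, 2) = (0.4, 4).

Step 2 — sample covariance matrix, S[i,j] = (1/(n-1)) · Σ_k (x_{k,i} - mean_i) · (x_{k,j} - mean_j), divisor n-1 = 4:
  S[X,X] = ((2.6)·(2.6) + (-2.4)·(-2.4) + (-1.4)·(-1.4) + (-0.4)·(-0.4) + (1.6)·(1.6)) / 4 = 17.2/4 = 4.3
  S[X,Y] = ((2.6)·(-5) + (-2.4)·(3) + (-1.4)·(2) + (-0.4)·(-2) + (1.6)·(2)) / 4 = -19/4 = -4.75
  S[Y,Y] = ((-5)·(-5) + (3)·(3) + (2)·(2) + (-2)·(-2) + (2)·(2)) / 4 = 46/4 = 11.5
  S = [[4.3, -4.75],
 [-4.75, 11.5]].

Step 3 — invert S. det(S) = 4.3·11.5 - (-4.75)² = 26.8875.
  S^{-1} = (1/det) · [[d, -b], [-b, a]] = [[0.4277, 0.1767],
 [0.1767, 0.1599]].

Step 4 — quadratic form (x̄ - mu_0)^T · S^{-1} · (x̄ - mu_0):
  S^{-1} · (x̄ - mu_0) = (0.8777, 0.7104),
  (x̄ - mu_0)^T · [...] = (0.4)·(0.8777) + (4)·(0.7104) = 3.1926.

Step 5 — scale by n: T² = 5 · 3.1926 = 15.9628.

T² ≈ 15.9628


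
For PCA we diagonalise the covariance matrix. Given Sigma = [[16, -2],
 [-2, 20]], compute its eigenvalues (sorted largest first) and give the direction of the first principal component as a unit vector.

Step 1 — characteristic polynomial of 2×2 Sigma:
  det(Sigma - λI) = λ² - trace · λ + det = 0.
  trace = 16 + 20 = 36, det = 16·20 - (-2)² = 316.
Step 2 — discriminant:
  Δ = trace² - 4·det = 1296 - 1264 = 32.
Step 3 — eigenvalues:
  λ = (trace ± √Δ)/2 = (36 ± 5.6569)/2,
  λ_1 = 20.8284,  λ_2 = 15.1716.

Step 4 — unit eigenvector for λ_1: solve (Sigma - λ_1 I)v = 0. First row:
  (16 - 20.8284)·v_x + (-2)·v_y = 0, i.e. (-4.8284)·v_x + (-2)·v_y = 0,
  so v ∝ (b, λ_1 - a) = (-2, 4.8284); multiply by -1 so the first entry is positive: u = (2, -4.8284).
  ||u|| = √((2)² + (-4.8284)²) = √(27.3137) ≈ 5.2263,
  v_1 = u/||u|| ≈ (0.3827, -0.9239) (||v_1|| = 1).

λ_1 = 20.8284,  λ_2 = 15.1716;  v_1 ≈ (0.3827, -0.9239)


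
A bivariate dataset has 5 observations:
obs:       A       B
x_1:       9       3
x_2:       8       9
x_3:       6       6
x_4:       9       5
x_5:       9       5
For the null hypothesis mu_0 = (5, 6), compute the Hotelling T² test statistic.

Step 1 — sample mean vector:
  mean(A) = (9 + 8 + 6 + 9 + 9) / 5 = 41/5 = 8.2
  mean(B) = (3 + 9 + 6 + 5 + 5) / 5 = 28/5 = 5.6
  x̄ = (8.2, 5.6),  deviation x̄ - mu_0 = (8.2, 5.6) - (5, 6) = (3.2, -0.4).

Step 2 — sample covariance matrix, S[i,j] = (1/(n-1)) · Σ_k (x_{k,i} - mean_i) · (x_{k,j} - mean_j), divisor n-1 = 4:
  S[A,A] = ((0.8)·(0.8) + (-0.2)·(-0.2) + (-2.2)·(-2.2) + (0.8)·(0.8) + (0.8)·(0.8)) / 4 = 6.8/4 = 1.7
  S[A,B] = ((0.8)·(-2.6) + (-0.2)·(3.4) + (-2.2)·(0.4) + (0.8)·(-0.6) + (0.8)·(-0.6)) / 4 = -4.6/4 = -1.15
  S[B,B] = ((-2.6)·(-2.6) + (3.4)·(3.4) + (0.4)·(0.4) + (-0.6)·(-0.6) + (-0.6)·(-0.6)) / 4 = 19.2/4 = 4.8
  S = [[1.7, -1.15],
 [-1.15, 4.8]].

Step 3 — invert S. det(S) = 1.7·4.8 - (-1.15)² = 6.8375.
  S^{-1} = (1/det) · [[d, -b], [-b, a]] = [[0.702, 0.1682],
 [0.1682, 0.2486]].

Step 4 — quadratic form (x̄ - mu_0)^T · S^{-1} · (x̄ - mu_0):
  S^{-1} · (x̄ - mu_0) = (2.1792, 0.4388),
  (x̄ - mu_0)^T · [...] = (3.2)·(2.1792) + (-0.4)·(0.4388) = 6.7978.

Step 5 — scale by n: T² = 5 · 6.7978 = 33.989.

T² ≈ 33.989


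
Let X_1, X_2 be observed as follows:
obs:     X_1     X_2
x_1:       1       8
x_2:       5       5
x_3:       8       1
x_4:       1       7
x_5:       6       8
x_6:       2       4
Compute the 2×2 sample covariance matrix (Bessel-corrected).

Step 1 — column means:
  mean(X_1) = (1 + 5 + 8 + 1 + 6 + 2) / 6 = 23/6 = 3.8333
  mean(X_2) = (8 + 5 + 1 + 7 + 8 + 4) / 6 = 33/6 = 5.5

Step 2 — sample covariance S[i,j] = (1/(n-1)) · Σ_k (x_{k,i} - mean_i) · (x_{k,j} - mean_j), with n-1 = 5.
  S[X_1,X_1] = ((-2.8333)·(-2.8333) + (1.1667)·(1.1667) + (4.1667)·(4.1667) + (-2.8333)·(-2.8333) + (2.1667)·(2.1667) + (-1.8333)·(-1.8333)) / 5 = 42.8333/5 = 8.5667
  S[X_1,X_2] = ((-2.8333)·(2.5) + (1.1667)·(-0.5) + (4.1667)·(-4.5) + (-2.8333)·(1.5) + (2.1667)·(2.5) + (-1.8333)·(-1.5)) / 5 = -22.5/5 = -4.5
  S[X_2,X_2] = ((2.5)·(2.5) + (-0.5)·(-0.5) + (-4.5)·(-4.5) + (1.5)·(1.5) + (2.5)·(2.5) + (-1.5)·(-1.5)) / 5 = 37.5/5 = 7.5

S is symmetric (S[j,i] = S[i,j]). Assembling:

S = [[8.5667, -4.5],
 [-4.5, 7.5]]


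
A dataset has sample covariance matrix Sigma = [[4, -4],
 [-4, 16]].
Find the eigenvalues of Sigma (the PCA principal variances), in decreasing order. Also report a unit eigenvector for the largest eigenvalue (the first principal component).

Step 1 — characteristic polynomial of 2×2 Sigma:
  det(Sigma - λI) = λ² - trace · λ + det = 0.
  trace = 4 + 16 = 20, det = 4·16 - (-4)² = 48.
Step 2 — discriminant:
  Δ = trace² - 4·det = 400 - 192 = 208.
Step 3 — eigenvalues:
  λ = (trace ± √Δ)/2 = (20 ± 14.4222)/2,
  λ_1 = 17.2111,  λ_2 = 2.7889.

Step 4 — unit eigenvector for λ_1: solve (Sigma - λ_1 I)v = 0. First row:
  (4 - 17.2111)·v_x + (-4)·v_y = 0, i.e. (-13.2111)·v_x + (-4)·v_y = 0,
  so v ∝ (b, λ_1 - a) = (-4, 13.2111); multiply by -1 so the first entry is positive: u = (4, -13.2111).
  ||u|| = √((4)² + (-13.2111)²) = √(190.5332) ≈ 13.8034,
  v_1 = u/||u|| ≈ (0.2898, -0.9571) (||v_1|| = 1).

λ_1 = 17.2111,  λ_2 = 2.7889;  v_1 ≈ (0.2898, -0.9571)


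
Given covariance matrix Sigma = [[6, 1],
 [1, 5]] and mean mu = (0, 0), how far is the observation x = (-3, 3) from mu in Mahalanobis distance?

Step 1 — centre the observation: (x - mu) = (-3, 3).

Step 2 — invert Sigma. det(Sigma) = 6·5 - (1)² = 29.
  Sigma^{-1} = (1/det) · [[d, -b], [-b, a]] = [[0.1724, -0.0345],
 [-0.0345, 0.2069]].

Step 3 — form the quadratic (x - mu)^T · Sigma^{-1} · (x - mu):
  Sigma^{-1} · (x - mu) = (-0.6207, 0.7241).
  (x - mu)^T · [Sigma^{-1} · (x - mu)] = (-3)·(-0.6207) + (3)·(0.7241) = 4.0345.

Step 4 — take square root: d = √(4.0345) ≈ 2.0086.

d(x, mu) = √(4.0345) ≈ 2.0086
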